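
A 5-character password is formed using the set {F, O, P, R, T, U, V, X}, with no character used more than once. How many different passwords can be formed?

6720

With no repetition, fill the 5 characters in order: 8 choices, then 7, down to 4.
8 × 7 × 6 × 5 × 4 = 6720.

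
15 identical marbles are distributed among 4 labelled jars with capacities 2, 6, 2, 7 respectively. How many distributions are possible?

Without the upper bounds there are C(18,3) = 816 ways to split 15 among 4 jars.
Subtract solutions that violate a single cap (substitute x_i' = x_i − (cap_i+1)): x_1 ≥ 3 gives C(15,3) = 455; x_2 ≥ 7 gives C(11,3) = 165; x_3 ≥ 3 gives C(15,3) = 455; x_4 ≥ 8 gives C(10,3) = 120. Together 1195.
Add back pairs where two caps are both exceeded: 56 + 220 + 35 + 56 + 1 + 35 = 403.
Subtract triples: 10 + 0 + 4 + 0 = 14.
By inclusion–exclusion the count is 816 − 1195 + 403 − 14 = 10.

10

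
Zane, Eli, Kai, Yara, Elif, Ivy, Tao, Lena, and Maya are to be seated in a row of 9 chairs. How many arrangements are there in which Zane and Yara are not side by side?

282240

There are 9! = 362880 arrangements in all. If Zane and Yara are adjacent, merging them into one block gives 2·(8)! = 80640 arrangements.
Complementary counting: 362880 − 80640 = 282240.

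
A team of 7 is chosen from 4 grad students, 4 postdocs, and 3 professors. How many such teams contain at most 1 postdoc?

Split by how many postdocs are chosen (0 through 1).
Sum: C(4,0)·C(7,7) + C(4,1)·C(7,6) = 1 + 28 = 29.

29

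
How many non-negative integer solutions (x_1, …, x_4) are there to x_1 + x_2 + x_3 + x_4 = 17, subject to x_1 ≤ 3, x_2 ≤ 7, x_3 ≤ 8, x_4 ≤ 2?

19

Ignoring the caps, the number of non-negative solutions to x_1+…+x_4 = 17 is C(20,3) = 1140.
Subtract solutions that violate a single cap (substitute x_i' = x_i − (cap_i+1)): x_1 ≥ 4 gives C(16,3) = 560; x_2 ≥ 8 gives C(12,3) = 220; x_3 ≥ 9 gives C(11,3) = 165; x_4 ≥ 3 gives C(17,3) = 680. Together 1625.
Add back pairs where two caps are both exceeded: 56 + 35 + 286 + 1 + 84 + 56 = 518.
Subtract triples: 0 + 10 + 4 + 0 = 14.
By inclusion–exclusion the count is 1140 − 1625 + 518 − 14 = 19.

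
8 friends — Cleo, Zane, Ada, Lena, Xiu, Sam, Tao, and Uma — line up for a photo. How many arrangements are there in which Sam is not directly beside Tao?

Of the 8! = 40320 arrangements, those with Sam and Tao adjacent number 2 × 7! = 10080 (treat the pair as a block with 2 internal orders).
Complementary counting: 40320 − 10080 = 30240.

30240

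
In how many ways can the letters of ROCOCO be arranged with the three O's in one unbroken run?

Treat the 3 copies of O as a single block. The multiset to arrange is then {OOO, C, C, R}, 4 items in all.
That gives (4)!/(2!) = 12 arrangements.

12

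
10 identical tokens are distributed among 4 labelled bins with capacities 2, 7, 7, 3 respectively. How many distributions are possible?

By stars and bars, unrestricted non-negative solutions to x_1+…+x_4 = 10 number C(10+3,3) = 286.
Subtract solutions that violate a single cap (substitute x_i' = x_i − (cap_i+1)): x_1 ≥ 3 gives C(10,3) = 120; x_2 ≥ 8 gives C(5,3) = 10; x_3 ≥ 8 gives C(5,3) = 10; x_4 ≥ 4 gives C(9,3) = 84. Together 224.
Add back pairs where two caps are both exceeded: 0 + 0 + 20 + 0 + 0 + 0 = 20.
By inclusion–exclusion the count is 286 − 224 + 20 = 82.

82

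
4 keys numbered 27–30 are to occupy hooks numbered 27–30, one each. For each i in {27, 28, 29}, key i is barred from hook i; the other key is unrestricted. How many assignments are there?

11

Let Aᵢ (for i ∈ {27, 28, 29}) be the placements that put key i in its forbidden hook. Any j of these fix j positions, leaving (4−j)! ways to fill the rest, and there are C(3,j) ways to pick which j.
By inclusion–exclusion, the number of valid placements is Σ_{j=0}^{3} (−1)^j C(3,j)·(4−j)!.
Computing: 24 − 18 + 6 − 1 = 11.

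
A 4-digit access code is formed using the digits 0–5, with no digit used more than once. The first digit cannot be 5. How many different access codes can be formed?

300

The first digit has 6−1 = 5 choices (anything except 5).
The remaining 3 digits are filled from the other 5 symbols without repetition: 5 × 4 × 3 = 60.
Total: 5 × 60 = 300.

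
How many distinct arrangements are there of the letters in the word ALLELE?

60

The 6 letters of ALLELE have repeats: E appearing twice and L appearing 3 times.
Dividing 6! = 720 by 3!·2! = 12 for the repeated letters gives 60.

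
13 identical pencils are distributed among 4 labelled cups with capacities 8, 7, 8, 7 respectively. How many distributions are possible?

378

By stars and bars, unrestricted non-negative solutions to x_1+…+x_4 = 13 number C(13+3,3) = 560.
Subtract solutions that violate a single cap (substitute x_i' = x_i − (cap_i+1)): x_1 ≥ 9 gives C(7,3) = 35; x_2 ≥ 8 gives C(8,3) = 56; x_3 ≥ 9 gives C(7,3) = 35; x_4 ≥ 8 gives C(8,3) = 56. Together 182.
No two caps can be exceeded simultaneously, so the pair terms are all 0.
By inclusion–exclusion the count is 560 − 182 + 0 = 378.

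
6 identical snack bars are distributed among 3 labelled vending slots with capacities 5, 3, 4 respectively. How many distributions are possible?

Ignoring the caps, the number of non-negative solutions to x_1+…+x_3 = 6 is C(8,2) = 28.
Subtract solutions that violate a single cap (substitute x_i' = x_i − (cap_i+1)): x_1 ≥ 6 gives C(2,2) = 1; x_2 ≥ 4 gives C(4,2) = 6; x_3 ≥ 5 gives C(3,2) = 3. Together 10.
No two caps can be exceeded simultaneously, so the pair terms are all 0.
By inclusion–exclusion the count is 28 − 10 + 0 = 18.

18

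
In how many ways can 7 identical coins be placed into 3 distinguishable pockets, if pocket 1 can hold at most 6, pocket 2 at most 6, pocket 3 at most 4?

Without the upper bounds there are C(9,2) = 36 ways to split 7 among 3 pockets.
Subtract solutions that violate a single cap (substitute x_i' = x_i − (cap_i+1)): x_1 ≥ 7 gives C(2,2) = 1; x_2 ≥ 7 gives C(2,2) = 1; x_3 ≥ 5 gives C(4,2) = 6. Together 8.
No two caps can be exceeded simultaneously, so the pair terms are all 0.
By inclusion–exclusion the count is 36 − 8 + 0 = 28.

28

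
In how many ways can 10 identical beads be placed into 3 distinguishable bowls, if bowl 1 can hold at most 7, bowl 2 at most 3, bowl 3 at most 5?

By stars and bars, unrestricted non-negative solutions to x_1+…+x_3 = 10 number C(10+2,2) = 66.
Subtract solutions that violate a single cap (substitute x_i' = x_i − (cap_i+1)): x_1 ≥ 8 gives C(4,2) = 6; x_2 ≥ 4 gives C(8,2) = 28; x_3 ≥ 6 gives C(6,2) = 15. Together 49.
Add back pairs where two caps are both exceeded: 0 + 0 + 1 = 1.
By inclusion–exclusion the count is 66 − 49 + 1 = 18.

18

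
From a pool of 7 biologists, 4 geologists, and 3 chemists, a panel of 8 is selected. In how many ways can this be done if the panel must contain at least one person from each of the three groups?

2793

With no constraint there are C(14,8) = 3003 possible selections.
Selections missing a whole group: no biologists → C(7,8) = 0; no geologists → C(10,8) = 45; no chemists → C(11,8) = 165.
Add back selections omitting two groups (i.e. drawn from a single group): C(7,8) + C(4,8) + C(3,8) = 0.
By inclusion–exclusion: 3003 − 210 + 0 = 2793.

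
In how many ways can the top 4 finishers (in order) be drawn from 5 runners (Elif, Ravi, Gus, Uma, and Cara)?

120

This is an ordered selection of 4 from 5: P(5,4).
That gives 5 × 4 × 3 × 2 = 120.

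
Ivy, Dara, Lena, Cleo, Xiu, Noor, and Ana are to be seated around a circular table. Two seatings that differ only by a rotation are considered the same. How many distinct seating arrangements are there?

720

Fix one person's seat to break rotational symmetry; the remaining 6 people can be arranged in (6)! = 720 ways.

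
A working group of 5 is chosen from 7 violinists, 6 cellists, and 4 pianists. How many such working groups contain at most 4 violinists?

Split by how many violinists are chosen (0 through 4).
Sum: C(7,0)·C(10,5) + C(7,1)·C(10,4) + C(7,2)·C(10,3) + C(7,3)·C(10,2) + C(7,4)·C(10,1) = 252 + 1470 + 2520 + 1575 + 350 = 6167.

6167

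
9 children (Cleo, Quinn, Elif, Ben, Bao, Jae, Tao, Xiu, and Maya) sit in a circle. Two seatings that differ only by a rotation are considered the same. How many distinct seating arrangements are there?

40320

Fix one person's seat to break rotational symmetry; the remaining 8 people can be arranged in (8)! = 40320 ways.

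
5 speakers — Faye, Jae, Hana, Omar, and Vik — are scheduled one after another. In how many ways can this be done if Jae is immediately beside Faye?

48

Treat {Jae, Faye} as a single unit. There are 4 units to order, and the pair itself can be ordered 2 ways.
So the count is 2·(4)! = 48.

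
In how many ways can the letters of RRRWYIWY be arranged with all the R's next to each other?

180

Treat the 3 copies of R as a single block. The multiset to arrange is then {RRR, I, W, W, Y, Y}, 6 items in all.
That gives (6)!/(2!·2!) = 180 arrangements.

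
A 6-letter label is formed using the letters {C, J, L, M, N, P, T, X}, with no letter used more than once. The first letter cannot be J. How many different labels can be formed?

17640

The first letter has 8−1 = 7 choices (anything except J).
The remaining 5 letters are filled from the other 7 symbols without repetition: 7 × 6 × 5 × 4 × 3 = 2520.
Total: 7 × 2520 = 17640.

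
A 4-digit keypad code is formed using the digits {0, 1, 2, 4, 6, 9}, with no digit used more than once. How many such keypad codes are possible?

With no repetition, fill the 4 digits in order: 6 choices, then 5, down to 3.
6 × 5 × 4 × 3 = 360.

360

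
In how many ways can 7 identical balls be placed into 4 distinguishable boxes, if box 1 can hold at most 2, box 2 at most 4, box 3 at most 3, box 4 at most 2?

26

By stars and bars, unrestricted non-negative solutions to x_1+…+x_4 = 7 number C(7+3,3) = 120.
Subtract solutions that violate a single cap (substitute x_i' = x_i − (cap_i+1)): x_1 ≥ 3 gives C(7,3) = 35; x_2 ≥ 5 gives C(5,3) = 10; x_3 ≥ 4 gives C(6,3) = 20; x_4 ≥ 3 gives C(7,3) = 35. Together 100.
Add back pairs where two caps are both exceeded: 0 + 1 + 4 + 0 + 0 + 1 = 6.
By inclusion–exclusion the count is 120 − 100 + 6 = 26.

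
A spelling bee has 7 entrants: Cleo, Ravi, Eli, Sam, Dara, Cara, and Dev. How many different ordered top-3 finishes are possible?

210

There are 7 choices for 1st place, 6 for 2nd, and 5 for 3rd.
That gives 7 × 6 × 5 = 210.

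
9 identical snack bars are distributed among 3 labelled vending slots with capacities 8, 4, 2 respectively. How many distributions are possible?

Without the upper bounds there are C(11,2) = 55 ways to split 9 among 3 vending slots.
Subtract solutions that violate a single cap (substitute x_i' = x_i − (cap_i+1)): x_1 ≥ 9 gives C(2,2) = 1; x_2 ≥ 5 gives C(6,2) = 15; x_3 ≥ 3 gives C(8,2) = 28. Together 44.
Add back pairs where two caps are both exceeded: 0 + 0 + 3 = 3.
By inclusion–exclusion the count is 55 − 44 + 3 = 14.

14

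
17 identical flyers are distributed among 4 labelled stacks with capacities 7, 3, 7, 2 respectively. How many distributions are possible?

Without the upper bounds there are C(20,3) = 1140 ways to split 17 among 4 stacks.
Subtract solutions that violate a single cap (substitute x_i' = x_i − (cap_i+1)): x_1 ≥ 8 gives C(12,3) = 220; x_2 ≥ 4 gives C(16,3) = 560; x_3 ≥ 8 gives C(12,3) = 220; x_4 ≥ 3 gives C(17,3) = 680. Together 1680.
Add back pairs where two caps are both exceeded: 56 + 4 + 84 + 56 + 286 + 84 = 570.
Subtract triples: 0 + 10 + 0 + 10 = 20.
By inclusion–exclusion the count is 1140 − 1680 + 570 − 20 = 10.

10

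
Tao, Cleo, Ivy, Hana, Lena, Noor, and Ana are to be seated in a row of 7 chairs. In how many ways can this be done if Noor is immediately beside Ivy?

Glue Noor and Ivy into one block (2 internal orders), leaving 6 units to arrange in a row.
That gives 2 × 6! = 2 × 720 = 1440.

1440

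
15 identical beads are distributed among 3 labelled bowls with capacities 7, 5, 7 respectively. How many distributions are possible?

By stars and bars, unrestricted non-negative solutions to x_1+…+x_3 = 15 number C(15+2,2) = 136.
Subtract solutions that violate a single cap (substitute x_i' = x_i − (cap_i+1)): x_1 ≥ 8 gives C(9,2) = 36; x_2 ≥ 6 gives C(11,2) = 55; x_3 ≥ 8 gives C(9,2) = 36. Together 127.
Add back pairs where two caps are both exceeded: 3 + 0 + 3 = 6.
By inclusion–exclusion the count is 136 − 127 + 6 = 15.

15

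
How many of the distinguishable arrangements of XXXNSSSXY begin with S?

Fix S in the first position and arrange the remaining 8 letters.
Those 8 letters have S appearing twice and X appearing 4 times, giving (8)!/(4!·2!) = 840.

840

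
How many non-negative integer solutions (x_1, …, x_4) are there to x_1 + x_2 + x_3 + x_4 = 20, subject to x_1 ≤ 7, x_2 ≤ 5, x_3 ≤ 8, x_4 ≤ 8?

Without the upper bounds there are C(23,3) = 1771 ways to split 20 among 4 variables.
Subtract solutions that violate a single cap (substitute x_i' = x_i − (cap_i+1)): x_1 ≥ 8 gives C(15,3) = 455; x_2 ≥ 6 gives C(17,3) = 680; x_3 ≥ 9 gives C(14,3) = 364; x_4 ≥ 9 gives C(14,3) = 364. Together 1863.
Add back pairs where two caps are both exceeded: 84 + 20 + 20 + 56 + 56 + 10 = 246.
By inclusion–exclusion the count is 1771 − 1863 + 246 = 154.

154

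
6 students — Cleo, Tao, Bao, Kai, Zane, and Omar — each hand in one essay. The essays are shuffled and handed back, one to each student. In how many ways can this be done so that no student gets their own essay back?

Count assignments avoiding every fixed point. For any j of the 6 students fixed to their own essay, the other 6−j can be arranged in (6−j)! ways.
By inclusion–exclusion this is Σ_{j=0}^{6} (−1)^j C(6,j)·(6−j)!.
Computing: 720 − 720 + 360 − 120 + 30 − 6 + 1 = 265.

265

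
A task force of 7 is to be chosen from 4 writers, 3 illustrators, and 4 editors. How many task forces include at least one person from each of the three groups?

With no constraint there are C(11,7) = 330 possible selections.
Subtract selections that omit an entire group: no writers → C(7,7) = 1; no illustrators → C(8,7) = 8; no editors → C(7,7) = 1.
Add back selections omitting two groups (i.e. drawn from a single group): C(4,7) + C(3,7) + C(4,7) = 0.
By inclusion–exclusion: 330 − 10 + 0 = 320.

320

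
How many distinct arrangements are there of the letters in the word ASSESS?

The 6 letters of ASSESS have repeats: S appearing 4 times.
The number of distinct arrangements is 6!/(4!) = 720/24 = 30.

30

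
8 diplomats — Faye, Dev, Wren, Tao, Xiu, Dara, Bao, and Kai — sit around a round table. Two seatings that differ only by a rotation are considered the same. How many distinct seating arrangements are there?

5040

Fix one person's seat to break rotational symmetry; the remaining 7 people can be arranged in (7)! = 5040 ways.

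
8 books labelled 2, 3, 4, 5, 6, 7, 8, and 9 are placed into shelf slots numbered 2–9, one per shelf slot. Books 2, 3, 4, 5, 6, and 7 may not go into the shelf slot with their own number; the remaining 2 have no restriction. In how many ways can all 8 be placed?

Let Aᵢ (for 2 ≤ i ≤ 7) be the placements that put book i in its forbidden shelf slot. Any j of these fix j positions, leaving (8−j)! ways to fill the rest, and there are C(6,j) ways to pick which j.
By inclusion–exclusion, the number of valid placements is Σ_{j=0}^{6} (−1)^j C(6,j)·(8−j)!.
Computing: 40320 − 30240 + 10800 − 2400 + 360 − 36 + 2 = 18806.

18806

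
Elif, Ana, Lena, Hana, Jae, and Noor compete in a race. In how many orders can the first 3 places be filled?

120

There are 6 choices for 1st place, 5 for 2nd, and 4 for 3rd.
That gives 6 × 5 × 4 = 120.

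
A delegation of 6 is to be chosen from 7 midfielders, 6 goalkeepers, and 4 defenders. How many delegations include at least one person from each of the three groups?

9996

Total 6-person selections from all 17: C(17,6) = 12376.
Subtract selections that omit an entire group: no midfielders → C(10,6) = 210; no goalkeepers → C(11,6) = 462; no defenders → C(13,6) = 1716.
Add back selections omitting two groups (i.e. drawn from a single group): C(7,6) + C(6,6) + C(4,6) = 8.
By inclusion–exclusion: 12376 − 2388 + 8 = 9996.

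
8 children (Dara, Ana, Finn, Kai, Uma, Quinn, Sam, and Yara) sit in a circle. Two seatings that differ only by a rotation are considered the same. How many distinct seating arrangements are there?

5040

Around a circle, 8 distinct people have 8!/8 = (7)! = 5040 rotationally distinct seatings.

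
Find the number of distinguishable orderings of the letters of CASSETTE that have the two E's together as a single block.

1260

Treat the 2 copies of E as a single block. The multiset to arrange is then {EE, A, C, S, S, T, T}, 7 items in all.
That gives (7)!/(2!·2!) = 1260 arrangements.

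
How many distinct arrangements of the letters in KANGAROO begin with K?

With the first slot taken by K, it remains to arrange the other 7 letters (ANGAROO).
Those 7 letters have A appearing twice and O appearing twice, giving (7)!/(2!·2!) = 1260.

1260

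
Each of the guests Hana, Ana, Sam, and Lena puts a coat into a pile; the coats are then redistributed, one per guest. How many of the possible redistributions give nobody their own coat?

Let Aᵢ be the assignments in which guest i gets their own coat. We want the size of the complement of A₁∪…∪A_4.
By inclusion–exclusion this is Σ_{j=0}^{4} (−1)^j C(4,j)·(4−j)!.
Computing: 24 − 24 + 12 − 4 + 1 = 9.

9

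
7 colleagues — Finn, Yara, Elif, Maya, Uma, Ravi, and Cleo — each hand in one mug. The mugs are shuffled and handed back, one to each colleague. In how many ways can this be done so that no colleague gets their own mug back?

Let Aᵢ be the assignments in which colleague i gets their own mug. We want the size of the complement of A₁∪…∪A_7.
By inclusion–exclusion this is Σ_{j=0}^{7} (−1)^j C(7,j)·(7−j)!.
Computing: 5040 − 5040 + 2520 − 840 + 210 − 42 + 7 − 1 = 1854.

1854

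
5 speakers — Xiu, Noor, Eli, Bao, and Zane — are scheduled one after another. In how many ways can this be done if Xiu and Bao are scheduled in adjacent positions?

48

Treat {Xiu, Bao} as a single unit. There are 4 units to order, and the pair itself can be ordered 2 ways.
That gives 2 × 4! = 2 × 24 = 48.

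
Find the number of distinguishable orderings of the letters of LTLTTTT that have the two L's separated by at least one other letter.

15

Total arrangements of LTLTTTT: 7!/(5!·2!) = 21.
Arrangements with the L's together: treat LL as one letter, giving (6)!/(5!) = 6.
Subtracting, 21 − 6 = 15 arrangements keep the L's apart.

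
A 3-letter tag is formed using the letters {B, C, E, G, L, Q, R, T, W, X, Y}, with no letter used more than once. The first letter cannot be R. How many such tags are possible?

900

The first letter has 11−1 = 10 choices (anything except R).
The remaining 2 letters are filled from the other 10 symbols without repetition: 10 × 9 = 90.
Total: 10 × 90 = 900.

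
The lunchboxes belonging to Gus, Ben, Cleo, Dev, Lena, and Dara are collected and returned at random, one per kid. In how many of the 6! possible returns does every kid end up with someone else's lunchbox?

Count assignments avoiding every fixed point. For any j of the 6 kids fixed to their own lunchbox, the other 6−j can be arranged in (6−j)! ways.
By inclusion–exclusion this is Σ_{j=0}^{6} (−1)^j C(6,j)·(6−j)!.
Computing: 720 − 720 + 360 − 120 + 30 − 6 + 1 = 265.

265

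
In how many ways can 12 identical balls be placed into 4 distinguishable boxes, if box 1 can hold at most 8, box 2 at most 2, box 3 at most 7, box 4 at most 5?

121

By stars and bars, unrestricted non-negative solutions to x_1+…+x_4 = 12 number C(12+3,3) = 455.
Subtract solutions that violate a single cap (substitute x_i' = x_i − (cap_i+1)): x_1 ≥ 9 gives C(6,3) = 20; x_2 ≥ 3 gives C(12,3) = 220; x_3 ≥ 8 gives C(7,3) = 35; x_4 ≥ 6 gives C(9,3) = 84. Together 359.
Add back pairs where two caps are both exceeded: 1 + 0 + 0 + 4 + 20 + 0 = 25.
By inclusion–exclusion the count is 455 − 359 + 25 = 121.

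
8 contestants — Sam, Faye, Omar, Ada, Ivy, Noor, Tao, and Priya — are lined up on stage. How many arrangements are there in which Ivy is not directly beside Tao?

Of the 8! = 40320 arrangements, those with Ivy and Tao adjacent number 2 × 7! = 10080 (treat the pair as a block with 2 internal orders).
Complementary counting: 40320 − 10080 = 30240.

30240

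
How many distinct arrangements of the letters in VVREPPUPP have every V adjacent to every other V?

Treat the 2 copies of V as a single block. The multiset to arrange is then {VV, E, P, P, P, P, R, U}, 8 items in all.
That gives (8)!/(4!) = 1680 arrangements.

1680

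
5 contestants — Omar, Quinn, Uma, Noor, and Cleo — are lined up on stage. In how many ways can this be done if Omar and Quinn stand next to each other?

Place the 3 others and the Omar-Quinn pair as 4 objects in a line; the pair has 2 internal arrangements.
So the count is 2·(4)! = 48.

48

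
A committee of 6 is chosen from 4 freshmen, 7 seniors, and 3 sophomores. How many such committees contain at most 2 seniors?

Split by how many seniors are chosen (0 through 2).
Sum: C(7,0)·C(7,6) + C(7,1)·C(7,5) + C(7,2)·C(7,4) = 7 + 147 + 735 = 889.

889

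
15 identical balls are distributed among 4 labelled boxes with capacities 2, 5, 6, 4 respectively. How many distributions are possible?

10

By stars and bars, unrestricted non-negative solutions to x_1+…+x_4 = 15 number C(15+3,3) = 816.
Subtract solutions that violate a single cap (substitute x_i' = x_i − (cap_i+1)): x_1 ≥ 3 gives C(15,3) = 455; x_2 ≥ 6 gives C(12,3) = 220; x_3 ≥ 7 gives C(11,3) = 165; x_4 ≥ 5 gives C(13,3) = 286. Together 1126.
Add back pairs where two caps are both exceeded: 84 + 56 + 120 + 10 + 35 + 20 = 325.
Subtract triples: 0 + 4 + 1 + 0 = 5.
By inclusion–exclusion the count is 816 − 1126 + 325 − 5 = 10.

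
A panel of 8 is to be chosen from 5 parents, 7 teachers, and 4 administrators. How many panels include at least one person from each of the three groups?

12201

With no constraint there are C(16,8) = 12870 possible selections.
Selections missing a whole group: no parents → C(11,8) = 165; no teachers → C(9,8) = 9; no administrators → C(12,8) = 495.
Add back selections omitting two groups (i.e. drawn from a single group): C(5,8) + C(7,8) + C(4,8) = 0.
By inclusion–exclusion: 12870 − 669 + 0 = 12201.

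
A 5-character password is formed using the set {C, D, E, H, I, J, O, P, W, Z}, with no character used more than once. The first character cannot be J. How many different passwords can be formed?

27216

The first character has 10−1 = 9 choices (anything except J).
The remaining 4 characters are filled from the other 9 symbols without repetition: 9 × 8 × 7 × 6 = 3024.
Total: 9 × 3024 = 27216.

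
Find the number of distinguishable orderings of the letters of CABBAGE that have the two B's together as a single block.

360

Treat the 2 copies of B as a single block. The multiset to arrange is then {BB, A, A, C, E, G}, 6 items in all.
That gives (6)!/(2!) = 360 arrangements.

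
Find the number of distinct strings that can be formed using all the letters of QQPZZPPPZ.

1260

The 9 letters of QQPZZPPPZ have repeats: P appearing 4 times, Q appearing twice, and Z appearing 3 times.
The number of distinct arrangements is 9!/(4!·3!·2!) = 362880/288 = 1260.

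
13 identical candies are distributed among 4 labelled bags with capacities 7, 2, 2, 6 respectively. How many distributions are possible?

Without the upper bounds there are C(16,3) = 560 ways to split 13 among 4 bags.
Subtract solutions that violate a single cap (substitute x_i' = x_i − (cap_i+1)): x_1 ≥ 8 gives C(8,3) = 56; x_2 ≥ 3 gives C(13,3) = 286; x_3 ≥ 3 gives C(13,3) = 286; x_4 ≥ 7 gives C(9,3) = 84. Together 712.
Add back pairs where two caps are both exceeded: 10 + 10 + 0 + 120 + 20 + 20 = 180.
Subtract triples: 0 + 0 + 0 + 1 = 1.
By inclusion–exclusion the count is 560 − 712 + 180 − 1 = 27.

27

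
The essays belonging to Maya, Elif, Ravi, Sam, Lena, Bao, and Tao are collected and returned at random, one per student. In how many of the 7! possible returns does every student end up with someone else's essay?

1854

This is the derangement count D_7: permutations of 7 items with no fixed point.
By inclusion–exclusion this is Σ_{j=0}^{7} (−1)^j C(7,j)·(7−j)!.
Computing: 5040 − 5040 + 2520 − 840 + 210 − 42 + 7 − 1 = 1854.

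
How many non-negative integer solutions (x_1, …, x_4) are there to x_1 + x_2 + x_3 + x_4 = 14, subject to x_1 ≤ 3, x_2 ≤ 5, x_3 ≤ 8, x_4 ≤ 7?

Ignoring the caps, the number of non-negative solutions to x_1+…+x_4 = 14 is C(17,3) = 680.
Subtract solutions that violate a single cap (substitute x_i' = x_i − (cap_i+1)): x_1 ≥ 4 gives C(13,3) = 286; x_2 ≥ 6 gives C(11,3) = 165; x_3 ≥ 9 gives C(8,3) = 56; x_4 ≥ 8 gives C(9,3) = 84. Together 591.
Add back pairs where two caps are both exceeded: 35 + 4 + 10 + 0 + 1 + 0 = 50.
By inclusion–exclusion the count is 680 − 591 + 50 = 139.

139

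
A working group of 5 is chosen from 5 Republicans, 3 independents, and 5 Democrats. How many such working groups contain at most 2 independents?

1242

Split by how many independents are chosen (0 through 2).
Sum: C(3,0)·C(10,5) + C(3,1)·C(10,4) + C(3,2)·C(10,3) = 252 + 630 + 360 = 1242.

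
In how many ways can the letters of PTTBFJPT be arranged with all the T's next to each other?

Treat the 3 copies of T as a single block. The multiset to arrange is then {TTT, B, F, J, P, P}, 6 items in all.
That gives (6)!/(2!) = 360 arrangements.

360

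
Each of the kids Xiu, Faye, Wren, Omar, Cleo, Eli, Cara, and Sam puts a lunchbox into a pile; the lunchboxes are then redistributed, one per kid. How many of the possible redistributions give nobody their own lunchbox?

Count assignments avoiding every fixed point. For any j of the 8 kids fixed to their own lunchbox, the other 8−j can be arranged in (8−j)! ways.
By inclusion–exclusion this is Σ_{j=0}^{8} (−1)^j C(8,j)·(8−j)!.
Computing: 40320 − 40320 + 20160 − 6720 + 1680 − 336 + 56 − 8 + 1 = 14833.

14833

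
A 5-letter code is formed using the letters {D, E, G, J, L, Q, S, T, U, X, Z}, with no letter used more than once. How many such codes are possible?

This is a permutation of 5 out of 11: P(11,5) = 11!/6!.
That product is 11 × 10 × 9 × 8 × 7 = 55440.

55440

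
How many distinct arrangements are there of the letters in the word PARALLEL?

Letter multiplicities in PARALLEL: A×2, E×1, L×3, P×1, R×1.
The number of distinct arrangements is 8!/(3!·2!) = 40320/12 = 3360.

3360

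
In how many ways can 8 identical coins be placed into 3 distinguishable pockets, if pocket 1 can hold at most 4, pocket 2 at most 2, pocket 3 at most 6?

Without the upper bounds there are C(10,2) = 45 ways to split 8 among 3 pockets.
Subtract solutions that violate a single cap (substitute x_i' = x_i − (cap_i+1)): x_1 ≥ 5 gives C(5,2) = 10; x_2 ≥ 3 gives C(7,2) = 21; x_3 ≥ 7 gives C(3,2) = 3. Together 34.
Add back pairs where two caps are both exceeded: 1 + 0 + 0 = 1.
By inclusion–exclusion the count is 45 − 34 + 1 = 12.

12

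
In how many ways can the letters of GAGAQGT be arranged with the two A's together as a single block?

Treat the 2 copies of A as a single block. The multiset to arrange is then {AA, G, G, G, Q, T}, 6 items in all.
That gives (6)!/(3!) = 120 arrangements.

120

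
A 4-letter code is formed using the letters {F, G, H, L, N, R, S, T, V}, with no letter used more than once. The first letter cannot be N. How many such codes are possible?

2688

The first letter has 9−1 = 8 choices (anything except N).
The remaining 3 letters are filled from the other 8 symbols without repetition: 8 × 7 × 6 = 336.
Total: 8 × 336 = 2688.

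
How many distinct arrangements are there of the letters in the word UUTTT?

UUTTT has 5 letters with T appearing 3 times and U appearing twice.
Dividing 5! = 120 by 3!·2! = 12 for the repeated letters gives 10.

10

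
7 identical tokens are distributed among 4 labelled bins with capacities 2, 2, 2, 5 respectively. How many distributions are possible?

Without the upper bounds there are C(10,3) = 120 ways to split 7 among 4 bins.
Subtract solutions that violate a single cap (substitute x_i' = x_i − (cap_i+1)): x_1 ≥ 3 gives C(7,3) = 35; x_2 ≥ 3 gives C(7,3) = 35; x_3 ≥ 3 gives C(7,3) = 35; x_4 ≥ 6 gives C(4,3) = 4. Together 109.
Add back pairs where two caps are both exceeded: 4 + 4 + 0 + 4 + 0 + 0 = 12.
By inclusion–exclusion the count is 120 − 109 + 12 = 23.

23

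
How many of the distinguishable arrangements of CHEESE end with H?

20

With the last slot taken by H, it remains to arrange the other 5 letters (CEESE).
Those 5 letters have E appearing 3 times, giving (5)!/(3!) = 20.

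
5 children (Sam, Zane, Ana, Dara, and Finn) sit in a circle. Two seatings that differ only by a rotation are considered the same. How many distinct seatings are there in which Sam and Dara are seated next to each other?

Treat {Sam, Dara} as one unit (2 internal orders) and seat the resulting 4 units around the table: (3)! circular arrangements.
So 2 × (3)! = 2 × 6 = 12.

12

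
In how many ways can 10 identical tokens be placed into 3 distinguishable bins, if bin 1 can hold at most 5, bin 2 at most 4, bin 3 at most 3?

Ignoring the caps, the number of non-negative solutions to x_1+…+x_3 = 10 is C(12,2) = 66.
Subtract solutions that violate a single cap (substitute x_i' = x_i − (cap_i+1)): x_1 ≥ 6 gives C(6,2) = 15; x_2 ≥ 5 gives C(7,2) = 21; x_3 ≥ 4 gives C(8,2) = 28. Together 64.
Add back pairs where two caps are both exceeded: 0 + 1 + 3 = 4.
By inclusion–exclusion the count is 66 − 64 + 4 = 6.

6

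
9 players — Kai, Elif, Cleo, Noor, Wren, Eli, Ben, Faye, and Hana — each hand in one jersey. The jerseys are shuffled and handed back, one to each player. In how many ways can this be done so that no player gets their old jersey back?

This is the derangement count D_9: permutations of 9 items with no fixed point.
By inclusion–exclusion this is Σ_{j=0}^{9} (−1)^j C(9,j)·(9−j)!.
Computing: 362880 − 362880 + 181440 − 60480 + 15120 − 3024 + 504 − 72 + 9 − 1 = 133496.

133496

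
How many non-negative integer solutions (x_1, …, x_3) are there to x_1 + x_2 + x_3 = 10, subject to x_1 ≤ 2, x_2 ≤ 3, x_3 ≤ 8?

Ignoring the caps, the number of non-negative solutions to x_1+…+x_3 = 10 is C(12,2) = 66.
Subtract solutions that violate a single cap (substitute x_i' = x_i − (cap_i+1)): x_1 ≥ 3 gives C(9,2) = 36; x_2 ≥ 4 gives C(8,2) = 28; x_3 ≥ 9 gives C(3,2) = 3. Together 67.
Add back pairs where two caps are both exceeded: 10 + 0 + 0 = 10.
By inclusion–exclusion the count is 66 − 67 + 10 = 9.

9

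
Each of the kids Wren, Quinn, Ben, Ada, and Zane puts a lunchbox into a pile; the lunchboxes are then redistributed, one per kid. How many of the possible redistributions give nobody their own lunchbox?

44

Count assignments avoiding every fixed point. For any j of the 5 kids fixed to their own lunchbox, the other 5−j can be arranged in (5−j)! ways.
By inclusion–exclusion this is Σ_{j=0}^{5} (−1)^j C(5,j)·(5−j)!.
Computing: 120 − 120 + 60 − 20 + 5 − 1 = 44.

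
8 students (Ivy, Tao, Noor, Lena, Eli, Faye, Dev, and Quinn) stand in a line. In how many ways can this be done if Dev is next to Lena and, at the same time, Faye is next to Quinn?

2880

Treat {Dev,Lena} as one block (2 orders) and {Faye,Quinn} as another (2 orders).
That leaves 6 units to arrange: 2 × 2 × 6! = 4 × 720 = 2880.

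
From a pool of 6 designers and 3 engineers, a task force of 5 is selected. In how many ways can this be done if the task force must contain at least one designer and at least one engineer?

120

Total 5-person selections from all 9: C(9,5) = 126.
Selections missing a whole group: no designers → C(3,5) = 0; no engineers → C(6,5) = 6.
Both groups omitted at once is impossible, so 126 − 6 = 120.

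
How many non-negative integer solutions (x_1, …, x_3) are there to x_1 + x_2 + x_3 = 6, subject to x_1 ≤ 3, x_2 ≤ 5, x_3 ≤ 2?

Without the upper bounds there are C(8,2) = 28 ways to split 6 among 3 variables.
Subtract solutions that violate a single cap (substitute x_i' = x_i − (cap_i+1)): x_1 ≥ 4 gives C(4,2) = 6; x_2 ≥ 6 gives C(2,2) = 1; x_3 ≥ 3 gives C(5,2) = 10. Together 17.
No two caps can be exceeded simultaneously, so the pair terms are all 0.
By inclusion–exclusion the count is 28 − 17 + 0 = 11.

11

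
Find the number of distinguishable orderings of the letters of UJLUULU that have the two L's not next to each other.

There are 7!/(4!·2!) = 105 arrangements of UJLUULU in total.
Arrangements with the L's together: treat LL as one letter, giving (6)!/(4!) = 30.
Subtracting, 105 − 30 = 75 arrangements keep the L's apart.

75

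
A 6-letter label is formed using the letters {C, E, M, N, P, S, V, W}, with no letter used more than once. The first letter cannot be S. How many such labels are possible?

The first letter has 8−1 = 7 choices (anything except S).
The remaining 5 letters are filled from the other 7 symbols without repetition: 7 × 6 × 5 × 4 × 3 = 2520.
Total: 7 × 2520 = 17640.

17640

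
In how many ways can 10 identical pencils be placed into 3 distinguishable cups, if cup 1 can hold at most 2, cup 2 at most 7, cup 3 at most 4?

9

By stars and bars, unrestricted non-negative solutions to x_1+…+x_3 = 10 number C(10+2,2) = 66.
Subtract solutions that violate a single cap (substitute x_i' = x_i − (cap_i+1)): x_1 ≥ 3 gives C(9,2) = 36; x_2 ≥ 8 gives C(4,2) = 6; x_3 ≥ 5 gives C(7,2) = 21. Together 63.
Add back pairs where two caps are both exceeded: 0 + 6 + 0 = 6.
By inclusion–exclusion the count is 66 − 63 + 6 = 9.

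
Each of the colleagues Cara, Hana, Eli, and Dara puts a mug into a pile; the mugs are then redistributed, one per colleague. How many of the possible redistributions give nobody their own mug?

9

This is the derangement count D_4: permutations of 4 items with no fixed point.
By inclusion–exclusion this is Σ_{j=0}^{4} (−1)^j C(4,j)·(4−j)!.
Computing: 24 − 24 + 12 − 4 + 1 = 9.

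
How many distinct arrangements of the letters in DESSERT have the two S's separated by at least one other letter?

Total arrangements of DESSERT: 7!/(2!·2!) = 1260.
If the two S's are adjacent, glue them into one block, leaving 6 items to arrange: (6)!/(2!) = 360 ways.
Hence 1260 − 360 = 900.

900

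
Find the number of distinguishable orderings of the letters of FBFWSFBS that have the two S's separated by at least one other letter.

Total arrangements of FBFWSFBS: 8!/(3!·2!·2!) = 1680.
Arrangements with the S's together: treat SS as one letter, giving (7)!/(3!·2!) = 420.
Hence 1680 − 420 = 1260.

1260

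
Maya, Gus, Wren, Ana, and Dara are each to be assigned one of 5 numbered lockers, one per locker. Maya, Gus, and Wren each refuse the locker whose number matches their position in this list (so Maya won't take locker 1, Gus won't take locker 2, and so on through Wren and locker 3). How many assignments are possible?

Let Aᵢ (for i ∈ {1, 2, 3}) be the placements that put person i in their forbidden locker. Any j of these fix j positions, leaving (5−j)! ways to fill the rest, and there are C(3,j) ways to pick which j.
By inclusion–exclusion, the number of valid placements is Σ_{j=0}^{3} (−1)^j C(3,j)·(5−j)!.
Computing: 120 − 72 + 18 − 2 = 64.

64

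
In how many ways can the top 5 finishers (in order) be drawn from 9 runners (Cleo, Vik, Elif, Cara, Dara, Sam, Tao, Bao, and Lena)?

15120

There are 9 choices for 1st place, 8 for 2nd, and so on down to 5 for position 5.
That gives 9 × 8 × 7 × 6 × 5 = 15120.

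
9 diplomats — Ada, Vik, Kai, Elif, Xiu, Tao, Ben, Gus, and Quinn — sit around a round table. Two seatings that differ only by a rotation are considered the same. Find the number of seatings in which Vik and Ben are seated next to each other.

10080

Treat {Vik, Ben} as one unit (2 internal orders) and seat the resulting 8 units around the table: (7)! circular arrangements.
So 2 × (7)! = 2 × 5040 = 10080.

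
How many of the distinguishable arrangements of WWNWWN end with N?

5

Fix N in the last position and arrange the remaining 5 letters.
Those 5 letters have W appearing 4 times, giving (5)!/(4!) = 5.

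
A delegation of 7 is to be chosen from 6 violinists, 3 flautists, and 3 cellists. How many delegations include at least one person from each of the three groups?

With no constraint there are C(12,7) = 792 possible selections.
Subtract selections that omit an entire group: no violinists → C(6,7) = 0; no flautists → C(9,7) = 36; no cellists → C(9,7) = 36.
Add back selections omitting two groups (i.e. drawn from a single group): C(6,7) + C(3,7) + C(3,7) = 0.
By inclusion–exclusion: 792 − 72 + 0 = 720.

720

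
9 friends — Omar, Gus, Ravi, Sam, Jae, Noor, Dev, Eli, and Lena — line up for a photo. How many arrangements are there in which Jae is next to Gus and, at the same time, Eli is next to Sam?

20160

Treat {Jae,Gus} as one block (2 orders) and {Eli,Sam} as another (2 orders).
That leaves 7 units to arrange: 2 × 2 × 7! = 4 × 5040 = 20160.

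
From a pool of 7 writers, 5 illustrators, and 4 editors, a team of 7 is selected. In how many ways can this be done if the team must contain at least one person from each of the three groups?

10283

Unrestricted: C(16,7) = 11440 ways to pick any 7 of the 16.
Subtract selections that omit an entire group: no writers → C(9,7) = 36; no illustrators → C(11,7) = 330; no editors → C(12,7) = 792.
Add back selections omitting two groups (i.e. drawn from a single group): C(7,7) + C(5,7) + C(4,7) = 1.
By inclusion–exclusion: 11440 − 1158 + 1 = 10283.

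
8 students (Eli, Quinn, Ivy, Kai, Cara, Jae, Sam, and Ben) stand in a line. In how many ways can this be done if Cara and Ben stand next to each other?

10080

Glue Cara and Ben into one block (2 internal orders), leaving 7 units to arrange in a row.
That gives 2 × 7! = 2 × 5040 = 10080.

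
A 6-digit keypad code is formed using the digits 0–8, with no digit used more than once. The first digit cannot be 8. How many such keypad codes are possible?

53760

The first digit has 9−1 = 8 choices (anything except 8).
The remaining 5 digits are filled from the other 8 symbols without repetition: 8 × 7 × 6 × 5 × 4 = 6720.
Total: 8 × 6720 = 53760.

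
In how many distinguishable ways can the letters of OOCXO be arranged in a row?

OOCXO has 5 letters with O appearing 3 times.
So there are 5! / (3!) = 20 distinguishable arrangements.

20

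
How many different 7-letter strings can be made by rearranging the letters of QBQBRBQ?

140

Letter multiplicities in QBQBRBQ: B×3, Q×3, R×1.
The number of distinct arrangements is 7!/(3!·3!) = 5040/36 = 140.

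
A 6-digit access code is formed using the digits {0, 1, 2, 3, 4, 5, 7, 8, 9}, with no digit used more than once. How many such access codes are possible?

60480

With no repetition, fill the 6 digits in order: 9 choices, then 8, down to 4.
9 × 8 × 7 × 6 × 5 × 4 = 60480.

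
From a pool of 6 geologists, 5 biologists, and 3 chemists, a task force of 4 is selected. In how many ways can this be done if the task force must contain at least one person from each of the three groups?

Unrestricted: C(14,4) = 1001 ways to pick any 4 of the 14.
Selections missing a whole group: no geologists → C(8,4) = 70; no biologists → C(9,4) = 126; no chemists → C(11,4) = 330.
Add back selections omitting two groups (i.e. drawn from a single group): C(6,4) + C(5,4) + C(3,4) = 20.
By inclusion–exclusion: 1001 − 526 + 20 = 495.

495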